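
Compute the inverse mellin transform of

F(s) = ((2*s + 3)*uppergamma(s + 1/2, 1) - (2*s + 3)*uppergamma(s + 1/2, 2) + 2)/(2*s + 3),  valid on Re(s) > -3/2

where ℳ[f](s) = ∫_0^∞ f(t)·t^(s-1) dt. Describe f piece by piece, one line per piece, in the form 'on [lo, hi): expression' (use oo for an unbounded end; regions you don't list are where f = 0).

on [0, 1): t**(3/2)
on [1, 2): sqrt(t)*exp(-t)

peel off the shared t-power: t on [0, 1); exp(-t) on [1, 2)
f breaks at 1 into 2 integrals to sum
between 0 and 1 the integrand is t**(3/2)·t^(s-1)
∫ over [1, 2) of sqrt(t)*exp(-t)·t^(s-1) joins the sum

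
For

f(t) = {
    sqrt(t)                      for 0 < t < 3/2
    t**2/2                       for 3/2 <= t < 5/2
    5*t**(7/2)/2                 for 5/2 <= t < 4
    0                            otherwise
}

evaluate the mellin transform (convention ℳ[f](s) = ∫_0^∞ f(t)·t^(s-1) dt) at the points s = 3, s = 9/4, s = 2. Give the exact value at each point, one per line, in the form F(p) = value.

cuts at 3/2, 5/2: linearity sums the 3 kernel integrals
on [0, 3/2) integrate f = sqrt(t) against the kernel
piece [3/2, 5/2): integrate t**2/2 against the kernel
for t in [5/2, 4): the term is ∫ 5*t**(7/2)/2·t^(s-1)

F(3) = -78125*sqrt(10)/1664 + 27*sqrt(6)/56 + 6572333/2080
F(9/4) = -15625*2**(1/4)*5**(3/4)/736 - 81*2**(3/4)*3**(1/4)/272 + 9*2**(1/4)*3**(3/4)/22 + 625*2**(3/4)*5**(1/4)/272 + 20480*sqrt(2)/23
F(2) = -15625*sqrt(10)/704 + 9*sqrt(6)/20 + 41147/44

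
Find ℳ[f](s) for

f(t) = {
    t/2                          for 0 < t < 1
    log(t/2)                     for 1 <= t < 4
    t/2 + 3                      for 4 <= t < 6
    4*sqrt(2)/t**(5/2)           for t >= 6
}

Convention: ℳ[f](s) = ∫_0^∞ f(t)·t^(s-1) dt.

(-270*2**(2*s)*s**2*(2*s - 5) + 54*2**(2*s)*s*(s + 1)*(2*s - 5)*log(2) - 162*2**(2*s)*s*(2*s - 5) - 54*2**(2*s)*(s + 1)*(2*s - 5) - 4*sqrt(3)*6**s*s**2*(s + 1) + 324*6**s*s**2*(2*s - 5) + 162*6**s*s*(2*s - 5) + 27*s**2*(2*s - 5) + 54*s*(s + 1)*(2*s - 5)*log(2) + (2*s - 5)*(54*s + 54))/(54*s**2*(s + 1)*(2*s - 5))
  -1 < Re(s) < 5/2

invert the common scale on t to get t on [0, 1/2); log(t) on [1/2, 2); t + 3 on [2, 3); …
the 4 pieces separated at 1, 4, 6 each add one integral
on [0, 1): add ∫ t/2·t^(s-1) dt
on [1, 4) integrate f = log(t/2) against the kernel
[4, 6) adds the kernel integral of (t/2 + 3)
the [6, ∞) slice contributes ∫ 4*sqrt(2)/t**(5/2)·t^(s-1) dt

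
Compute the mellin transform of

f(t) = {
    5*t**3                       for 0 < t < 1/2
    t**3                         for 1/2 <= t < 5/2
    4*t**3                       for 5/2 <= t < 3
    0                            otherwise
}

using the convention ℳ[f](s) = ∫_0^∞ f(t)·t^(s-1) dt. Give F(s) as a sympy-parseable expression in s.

(-375*5**s + 864*6**s + 4)/(8*2**s*(s + 3))
  Re(s) > -3

cuts at 1/2, 5/2: linearity sums the 3 kernel integrals
piece [0, 1/2): integrate 5*t**3 against the kernel
the [1/2, 5/2) slice contributes ∫ t**3·t^(s-1) dt
for t in [5/2, 3): the term is ∫ 4*t**3·t^(s-1)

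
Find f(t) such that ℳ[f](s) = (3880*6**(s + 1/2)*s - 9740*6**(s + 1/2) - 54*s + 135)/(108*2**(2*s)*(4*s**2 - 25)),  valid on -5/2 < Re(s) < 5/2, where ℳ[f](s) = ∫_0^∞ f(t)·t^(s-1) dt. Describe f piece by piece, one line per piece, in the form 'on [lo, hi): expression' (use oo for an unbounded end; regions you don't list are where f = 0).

on [0, 1/4): 4*t**(5/2)
on [1/4, 3/2): 8*t**(5/2)
on [3/2, oo): 1/(8*t**(5/2))

strip the shared t-power: 4*t**2 on [0, 1/4); 8*t**2 on [1/4, 3/2); 1/(8*t**3) on [3/2, ∞)
peel off the common scale on t: t**2 on [0, 1/2); 2*t**2 on [1/2, 3); t**(-3) on [3, ∞)
peel off the shared t-power: t on [0, 1/2); 2*t on [1/2, 3); t**(-4) on [3, ∞)
breakpoints 1/4, 3/2: one integral from each of the 3 segments
on [0, 1/4): add ∫ 4*t**(5/2)·t^(s-1) dt
piece [1/4, 3/2): integrate 8*t**(5/2) against the kernel
segment [3/2, ∞) carries 1/(8*t**(5/2)); integrate it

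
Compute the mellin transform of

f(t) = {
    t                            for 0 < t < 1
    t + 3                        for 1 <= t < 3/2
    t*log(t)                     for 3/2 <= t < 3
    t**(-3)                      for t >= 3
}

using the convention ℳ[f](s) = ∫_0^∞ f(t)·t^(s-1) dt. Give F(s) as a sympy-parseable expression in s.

(-162*2**s*s*(s - 3)*(s**2 + 2*s + 1) - 162*2**s*(s - 3)*(s**2 + 2*s + 1) - 81*3**s*s**2*(s - 3)*(s + 1)*log(3) + 81*3**s*s**2*(s - 3)*(s + 1)*log(2) - 81*3**s*s*(s - 3)*(s + 1)*log(3) + 81*3**s*s*(s - 3)*(s + 1)*log(2) + 81*3**s*s*(s - 3)*(s + 1) + 243*3**s*s*(s - 3)*(s**2 + 2*s + 1) + 162*3**s*(s - 3)*(s**2 + 2*s + 1) + 162*6**s*s**2*(s - 3)*(s + 1)*log(3) - 162*6**s*s*(s - 3)*(s + 1) + 162*6**s*s*(s - 3)*(s + 1)*log(3) - 2*6**s*s*(s + 1)*(s**2 + 2*s + 1))/(54*2**s*s*(s - 3)*(s + 1)*(s**2 + 2*s + 1))
  -1 < Re(s) < 3

the 4 pieces separated at 1, 3/2, 3 each add one integral
on [0, 1) integrate f = t against the kernel
the [1, 3/2) slice contributes ∫ (t + 3)·t^(s-1) dt
∫ over [3/2, 3) of t*log(t)·t^(s-1) joins the sum
∫ over [3, ∞) of t**(-3)·t^(s-1) joins the sum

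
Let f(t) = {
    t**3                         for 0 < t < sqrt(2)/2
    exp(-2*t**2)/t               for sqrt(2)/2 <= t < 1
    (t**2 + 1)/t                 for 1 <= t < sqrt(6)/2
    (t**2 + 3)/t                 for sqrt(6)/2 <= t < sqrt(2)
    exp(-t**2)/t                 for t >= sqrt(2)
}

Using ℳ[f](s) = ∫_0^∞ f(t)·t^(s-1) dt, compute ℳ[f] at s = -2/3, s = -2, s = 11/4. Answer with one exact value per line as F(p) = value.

invert the shared t-power to get t**4 on [0, sqrt(2)/2); exp(-2*t**2) on [sqrt(2)/2, 1); t**2 + 1 on [1, sqrt(6)/2); …
strip the power substitution: t**2 on [0, 1/2); exp(-2*t) on [1/2, 1); t + 1 on [1, 3/2); …
decompose at sqrt(2)/2, 1, sqrt(6)/2, sqrt(2); ℳ[f](s) sums the 5 pieces' integrals
on [0, sqrt(2)/2) integrate f = t**3 against the kernel
∫ over [sqrt(2)/2, 1) of exp(-2*t**2)/t·t^(s-1) joins the sum
the [1, sqrt(6)/2) slice contributes ∫ (t**2 + 1)/t·t^(s-1) dt
over [sqrt(6)/2, sqrt(2)), the kernel integral of (t**2 + 3)/t enters the sum
the [sqrt(2), ∞) slice contributes ∫ exp(-t**2)/t·t^(s-1) dt

F(-2/3) = 2**(5/6)*(-168*2**(1/6) - 70*uppergamma(-5/6, 2) + 35*2**(1/6)*uppergamma(-5/6, 2) + 70*uppergamma(-5/6, 1) + 15 + 56*3**(1/6) + 147*2**(1/3))/140
F(-2) = sqrt(2)*(-2*E/3 + sqrt(2)*(-27*sqrt(2) + 72*sqrt(pi)*exp(2)*erfc(sqrt(2)) + 108)/216 + (-54 - 288*sqrt(pi)*erfc(sqrt(2)) + 32*sqrt(3) + 288*sqrt(pi)*erfc(1) + 144*sqrt(2))*exp(2)/216)*exp(-2)
F(11/4) = 2**(1/8)*(-5520*3**(7/8) - 4048*2**(7/8) - 2415*uppergamma(7/8, 2) + 210 + 2415*2**(7/8)*uppergamma(7/8, 2) + 2415*uppergamma(7/8, 1) + 21712*2**(3/4))/9660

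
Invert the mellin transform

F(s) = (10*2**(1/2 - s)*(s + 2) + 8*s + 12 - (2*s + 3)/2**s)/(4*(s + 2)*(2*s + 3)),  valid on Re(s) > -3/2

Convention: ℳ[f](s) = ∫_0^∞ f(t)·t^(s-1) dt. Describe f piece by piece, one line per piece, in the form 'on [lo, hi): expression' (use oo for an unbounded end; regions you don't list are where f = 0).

on [0, 1/2): 5*t**(3/2)
on [1/2, 1): t**2

f breaks at 1/2 into 2 integrals to sum
∫ over [0, 1/2) of 5*t**(3/2)·t^(s-1) joins the sum
piece [1/2, 1): integrate t**2 against the kernel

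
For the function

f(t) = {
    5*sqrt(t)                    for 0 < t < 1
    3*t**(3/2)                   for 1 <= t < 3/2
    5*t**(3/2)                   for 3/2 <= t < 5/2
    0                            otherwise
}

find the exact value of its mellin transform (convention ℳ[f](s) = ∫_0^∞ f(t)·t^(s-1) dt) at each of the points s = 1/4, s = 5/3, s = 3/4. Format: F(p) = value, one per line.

F(1/4) = -6*2**(1/4)*3**(3/4)/7 + 104/21 + 25*2**(1/4)*5**(3/4)/7
F(5/3) = -81*2**(5/6)*3**(1/6)/76 + 336/247 + 1875*2**(5/6)*5**(1/6)/152
F(3/4) = -2**(3/4)*3**(1/4) + 8/3 + 125*2**(3/4)*5**(1/4)/18

summing 3 kernel integrals split by 1, 3/2 yields ℳ[f](s)
segment 0 to 1 holds 5*sqrt(t); add its integral
the [1, 3/2) slice contributes ∫ 3*t**(3/2)·t^(s-1) dt
piece [3/2, 5/2): integrate 5*t**(3/2) against the kernel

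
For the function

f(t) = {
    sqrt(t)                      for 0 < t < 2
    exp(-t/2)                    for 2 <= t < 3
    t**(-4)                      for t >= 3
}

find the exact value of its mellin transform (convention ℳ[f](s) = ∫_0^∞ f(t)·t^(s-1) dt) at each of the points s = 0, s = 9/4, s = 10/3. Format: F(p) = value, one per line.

F(0) = Ei(-3/2) + 1/324 - Ei(-1) + 2*sqrt(2)
F(9/4) = -4*2**(1/4)*uppergamma(9/4, 3/2) + 4*3**(1/4)/63 + 16*2**(3/4)/11 + 4*2**(1/4)*uppergamma(9/4, 1)
F(10/3) = -8*2**(1/3)*uppergamma(10/3, 3/2) + 3**(1/3)/2 + 48*2**(5/6)/23 + 8*2**(1/3)*uppergamma(10/3, 1)

slice at 2, 3, transform all 3 pieces, and sum them
segment 0 to 2 holds sqrt(t); add its integral
∫ over [2, 3) of exp(-t/2)·t^(s-1) joins the sum
segment [3, ∞) carries t**(-4); integrate it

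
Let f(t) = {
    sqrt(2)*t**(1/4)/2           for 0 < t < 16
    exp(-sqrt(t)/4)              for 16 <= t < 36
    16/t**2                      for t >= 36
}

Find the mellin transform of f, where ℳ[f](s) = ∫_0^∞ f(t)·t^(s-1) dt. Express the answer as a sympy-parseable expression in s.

undo the power substitution: sqrt(2)*sqrt(t)/2 on [0, 4); exp(-t/4) on [4, 6); 16/t**4 on [6, ∞)
back out the common scale on t: sqrt(t) on [0, 2); exp(-t/2) on [2, 3); t**(-4) on [3, ∞)
slice at 16, 36, transform all 3 pieces, and sum them
on [0, 16): add ∫ sqrt(2)*t**(1/4)/2·t^(s-1) dt
segment [16, 36) carries exp(-sqrt(t)/4); integrate it
on [36, ∞): add ∫ 16/t**2·t^(s-1) dt

2**(2*s)*(324*2**(2*s + 1/2)*(s - 2) + 162*4**s*(s - 2)*(4*s + 1)*uppergamma(2*s, 1) - 162*4**s*(s - 2)*(4*s + 1)*uppergamma(2*s, 3/2) - 9**s*(4*s + 1))/(81*(s - 2)*(4*s + 1))
  -1/4 < Re(s) < 2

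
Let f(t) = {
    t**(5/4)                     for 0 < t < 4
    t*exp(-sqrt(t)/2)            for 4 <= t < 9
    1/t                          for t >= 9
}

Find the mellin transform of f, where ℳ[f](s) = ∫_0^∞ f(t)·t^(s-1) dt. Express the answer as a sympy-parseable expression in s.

(8*2**(2*s)*(s - 1)*(4*s + 5)*uppergamma(2*s + 2, 1) - 8*2**(2*s)*(s - 1)*(4*s + 5)*uppergamma(2*s + 2, 3/2) + 16*2**(2*s + 1/2)*(s - 1) - 9**s*(4*s + 5)/9)/((s - 1)*(4*s + 5))
  -5/4 < Re(s) < 1

back out the power substitution: t**(5/2) on [0, 2); t**2*exp(-t/2) on [2, 3); t**(-2) on [3, ∞)
the shared t-power comes off first: sqrt(t) on [0, 2); exp(-t/2) on [2, 3); t**(-4) on [3, ∞)
integrate the 3 segments split at 4, 9, then add the results
between 0 and 4 the integrand is t**(5/4)·t^(s-1)
for t in [4, 9): the term is ∫ t*exp(-sqrt(t)/2)·t^(s-1)
on [9, ∞) integrate f = 1/t against the kernel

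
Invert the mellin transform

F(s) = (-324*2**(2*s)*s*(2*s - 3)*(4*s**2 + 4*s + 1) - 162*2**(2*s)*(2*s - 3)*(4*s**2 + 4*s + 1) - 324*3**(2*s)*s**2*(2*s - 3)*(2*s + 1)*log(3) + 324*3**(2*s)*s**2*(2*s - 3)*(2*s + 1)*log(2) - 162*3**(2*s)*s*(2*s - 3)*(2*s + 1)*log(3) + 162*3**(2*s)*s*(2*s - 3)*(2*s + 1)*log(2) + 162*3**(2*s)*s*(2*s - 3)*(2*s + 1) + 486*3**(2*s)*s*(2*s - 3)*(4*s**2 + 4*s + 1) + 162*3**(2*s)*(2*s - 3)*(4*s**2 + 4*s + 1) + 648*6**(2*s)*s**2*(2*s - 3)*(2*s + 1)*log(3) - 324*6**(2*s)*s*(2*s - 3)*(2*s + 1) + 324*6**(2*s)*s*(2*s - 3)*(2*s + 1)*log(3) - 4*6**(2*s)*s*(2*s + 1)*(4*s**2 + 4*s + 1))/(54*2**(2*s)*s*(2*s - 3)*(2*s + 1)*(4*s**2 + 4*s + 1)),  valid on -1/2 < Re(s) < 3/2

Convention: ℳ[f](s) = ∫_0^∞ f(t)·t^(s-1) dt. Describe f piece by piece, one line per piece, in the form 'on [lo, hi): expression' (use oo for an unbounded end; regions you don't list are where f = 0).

peel off the power substitution: t on [0, 1); t + 3 on [1, 3/2); t*log(t) on [3/2, 3); …
the 4 pieces separated at 1, 9/4, 9 each add one integral
∫ over [0, 1) of sqrt(t)·t^(s-1) joins the sum
between 1 and 9/4 the integrand is (sqrt(t) + 3)·t^(s-1)
the [9/4, 9) slice contributes ∫ sqrt(t)*log(sqrt(t))·t^(s-1) dt
segment [9, ∞) carries t**(-3/2); integrate it

on [0, 1): sqrt(t)
on [1, 9/4): sqrt(t) + 3
on [9/4, 9): sqrt(t)*log(sqrt(t))
on [9, oo): t**(-3/2)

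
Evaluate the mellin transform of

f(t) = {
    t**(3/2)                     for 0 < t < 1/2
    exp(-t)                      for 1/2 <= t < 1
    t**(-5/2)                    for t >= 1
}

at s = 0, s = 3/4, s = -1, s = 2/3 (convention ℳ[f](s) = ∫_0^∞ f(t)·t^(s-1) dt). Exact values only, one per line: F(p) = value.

split f at 1/2, 1: ℳ[f](s) collects 3 kernel integrals
on [0, 1/2): add ∫ t**(3/2)·t^(s-1) dt
∫ exp(-t)·t^(s-1) over [1/2, 1)
∫ t**(-5/2)·t^(s-1) over [1, ∞)

F(0) = Ei(-1) + sqrt(2)/6 + 2/5 - Ei(-1/2)
F(3/4) = -uppergamma(3/4, 1) + 2**(3/4)/18 + 4/7 + uppergamma(3/4, 1/2)
F(-1) = -expint(2, 1) + 2/7 + 2*expint(2, 1/2) + sqrt(2)
F(2/3) = -uppergamma(2/3, 1) + 3*2**(5/6)/52 + 6/11 + uppergamma(2/3, 1/2)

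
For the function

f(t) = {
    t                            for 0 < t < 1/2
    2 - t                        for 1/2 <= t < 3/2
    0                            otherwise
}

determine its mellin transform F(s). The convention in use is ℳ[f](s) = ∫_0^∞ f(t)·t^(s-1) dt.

(3**s*s + 4*3**s - 2*s - 4)/(2*2**s*s*(s + 1))
  Re(s) > -1

the 2 pieces separated at 1/2 each add one integral
segment 0 to 1/2 holds t; add its integral
on [1/2, 3/2) integrate f = (2 - t) against the kernel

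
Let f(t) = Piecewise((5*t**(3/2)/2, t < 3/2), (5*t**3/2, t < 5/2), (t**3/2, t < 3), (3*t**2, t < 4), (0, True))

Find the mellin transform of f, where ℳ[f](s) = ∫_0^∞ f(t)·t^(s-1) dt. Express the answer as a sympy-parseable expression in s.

(768*2**(2*s)*(s + 3)*(2*s + 3) + 60*2**(1/2 - s)*3**(s + 1/2)*(s + 2)*(s + 3) + 216*3**s*(s + 2)*(2*s + 3) - 432*3**s*(s + 3)*(2*s + 3) - 135*(3/2)**s*(s + 2)*(2*s + 3) + 500*5**s*(s + 2)*(2*s + 3)/2**s)/(16*(s + 2)*(s + 3)*(2*s + 3))
  Re(s) > -3/2

summing 4 kernel integrals split by 3/2, 5/2, 3 yields ℳ[f](s)
for t in [0, 3/2): the term is ∫ 5*t**(3/2)/2·t^(s-1)
segment 3/2 to 5/2 holds 5*t**3/2; add its integral
on [5/2, 3): add ∫ t**3/2·t^(s-1) dt
on [3, 4): add ∫ 3*t**2·t^(s-1) dt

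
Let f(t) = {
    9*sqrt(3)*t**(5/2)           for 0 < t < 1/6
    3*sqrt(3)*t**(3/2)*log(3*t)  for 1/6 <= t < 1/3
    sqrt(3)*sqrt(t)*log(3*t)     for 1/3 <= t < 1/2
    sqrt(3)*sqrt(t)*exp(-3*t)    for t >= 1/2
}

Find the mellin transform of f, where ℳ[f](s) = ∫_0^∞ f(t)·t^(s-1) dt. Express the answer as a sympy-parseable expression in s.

invert the common scale on t to get t**(5/2) on [0, 1/2); t**(3/2)*log(t) on [1/2, 1); sqrt(t)*log(t) on [1, 3/2); …
the shared t-power comes off first: t**2 on [0, 1/2); t*log(t) on [1/2, 1); log(t) on [1, 3/2); …
slice at 1/6, 1/3, 1/2, transform all 4 pieces, and sum them
∫ over [0, 1/6) of 9*sqrt(3)*t**(5/2)·t^(s-1) joins the sum
the [1/6, 1/3) slice contributes ∫ 3*sqrt(3)*t**(3/2)*log(3*t)·t^(s-1) dt
between 1/3 and 1/2 the integrand is sqrt(3)*sqrt(t)*log(3*t)·t^(s-1)
for t in [1/2, ∞): the term is ∫ sqrt(3)*sqrt(t)*exp(-3*t)·t^(s-1)

2**(-s - 3/2)*(2**(s + 3/2)*(2*s + 1)**2*(2*s + 5)*(8*s + (2*s + 1)**2 + 8)*uppergamma(s + 1/2, 3/2) + 2**(s + 7/2)*(-2*s - 5)*(2*s + 1)**2 + 2**(s + 7/2)*(2*s + 5)*(8*s + (2*s + 1)**2 + 8) + 3**(s + 1/2)*(2*s + 1)*(2*s + 5)*(-4*log(2) + 4*log(3))*(8*s + (2*s + 1)**2 + 8) - 8*3**(s + 1/2)*(2*s + 5)*(8*s + (2*s + 1)**2 + 8) + (2*s + 1)**3*(2*s + 5)*log(4) + 4*(2*s + 1)**2*(2*s + 5)*log(2) + (2*s + 1)**2*(8*s + 20) + (2*s + 1)**2*(8*s + (2*s + 1)**2 + 8))/(3**s*(2*s + 1)**2*(2*s + 5)*(8*s + (2*s + 1)**2 + 8))
  Re(s) > -5/2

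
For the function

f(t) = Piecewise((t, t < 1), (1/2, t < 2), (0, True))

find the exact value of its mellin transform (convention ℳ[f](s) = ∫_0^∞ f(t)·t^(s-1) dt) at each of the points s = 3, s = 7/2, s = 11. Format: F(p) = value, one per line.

integrate the 2 segments split at 1, then add the results
segment 0 to 1 holds t; add its integral
the [1, 2) slice contributes ∫ 1/2·t^(s-1) dt

F(3) = 17/12
F(7/2) = 5/63 + 8*sqrt(2)/7
F(11) = 12293/132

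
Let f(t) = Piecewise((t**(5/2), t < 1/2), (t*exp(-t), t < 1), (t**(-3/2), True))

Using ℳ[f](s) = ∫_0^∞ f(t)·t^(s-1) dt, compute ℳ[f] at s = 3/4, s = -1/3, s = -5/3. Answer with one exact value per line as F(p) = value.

F(3/4) = -uppergamma(7/4, 1) + 2**(3/4)/52 + uppergamma(7/4, 1/2) + 4/3
F(-1/3) = -uppergamma(2/3, 1) + 3*2**(5/6)/52 + 6/11 + uppergamma(2/3, 1/2)
F(-5/3) = -uppergamma(-2/3, 1) + 6/19 + uppergamma(-2/3, 1/2) + 3*2**(1/6)/5

strip the shared t-power: t**(3/2) on [0, 1/2); exp(-t) on [1/2, 1); t**(-5/2) on [1, ∞)
linearity at 1/2, 1 turns ℳ[f](s) into 3 summed integrals
over [0, 1/2), the kernel integral of t**(5/2) enters the sum
between 1/2 and 1 the integrand is t*exp(-t)·t^(s-1)
∫ t**(-3/2)·t^(s-1) over [1, ∞)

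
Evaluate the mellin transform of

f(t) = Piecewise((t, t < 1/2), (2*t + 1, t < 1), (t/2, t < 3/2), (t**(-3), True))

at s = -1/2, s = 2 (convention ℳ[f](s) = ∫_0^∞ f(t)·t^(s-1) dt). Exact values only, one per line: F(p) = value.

F(-1/2) = 1 + 599*sqrt(6)/1134 + sqrt(2)
F(2) = 33/16

integrate the 4 segments split at 1/2, 1, 3/2, then add the results
segment [0, 1/2) carries t; integrate it
between 1/2 and 1 the integrand is (2*t + 1)·t^(s-1)
on [1, 3/2): add ∫ t/2·t^(s-1) dt
segment [3/2, ∞) carries t**(-3); integrate it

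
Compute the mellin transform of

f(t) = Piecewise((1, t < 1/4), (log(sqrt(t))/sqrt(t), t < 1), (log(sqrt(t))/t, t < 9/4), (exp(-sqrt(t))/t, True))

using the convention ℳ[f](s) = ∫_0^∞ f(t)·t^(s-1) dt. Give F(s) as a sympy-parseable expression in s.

strip the power substitution: 1 on [0, 1/2); log(t)/t on [1/2, 1); log(t)/t**2 on [1, 3/2); …
invert the shared t-power to get t on [0, 1/2); log(t) on [1/2, 1); log(t)/t on [1, 3/2); …
back out the shared t-power: t**2 on [0, 1/2); t*log(t) on [1/2, 1); log(t) on [1, 3/2); …
split f at 1/4, 1, 9/4: ℳ[f](s) collects 4 kernel integrals
segment [0, 1/4) carries 1; integrate it
segment 1/4 to 1 holds log(sqrt(t))/sqrt(t); add its integral
on [1, 9/4): add ∫ log(sqrt(t))/t·t^(s-1) dt
on [9/4, ∞) integrate f = exp(-sqrt(t))/t against the kernel

(36*2**(2*s)*s*(s - 1)**2*(4*s + 4*(s - 1)**2 - 3)*uppergamma(2*s - 2, 3/2) - 36*2**(2*s)*s*(s - 1)**2 + 9*2**(2*s)*s*(4*s + 4*(s - 1)**2 - 3) + 3**(2*s)*s*(s - 1)*(-8*log(2) + 8*log(3))*(4*s + 4*(s - 1)**2 - 3) - 4*3**(2*s)*s*(4*s + 4*(s - 1)**2 - 3) + 144*s*(s - 1)**3*log(2) + 72*s*(s - 1)**2*log(2) + 72*s*(s - 1)**2 + 18*(s - 1)**2*(4*s + 4*(s - 1)**2 - 3))/(18*4**s*s*(s - 1)**2*(4*s + 4*(s - 1)**2 - 3))
  Re(s) > 0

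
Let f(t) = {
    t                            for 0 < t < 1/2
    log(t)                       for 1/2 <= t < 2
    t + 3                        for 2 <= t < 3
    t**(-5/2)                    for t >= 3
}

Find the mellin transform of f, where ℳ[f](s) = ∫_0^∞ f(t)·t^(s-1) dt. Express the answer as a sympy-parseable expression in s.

(-270*2**(2*s)*s**2*(2*s - 5) + 54*2**(2*s)*s*(s + 1)*(2*s - 5)*log(2) - 162*2**(2*s)*s*(2*s - 5) - 54*2**(2*s)*(s + 1)*(2*s - 5) - 4*sqrt(3)*6**s*s**2*(s + 1) + 324*6**s*s**2*(2*s - 5) + 162*6**s*s*(2*s - 5) + 27*s**2*(2*s - 5) + 54*s*(s + 1)*(2*s - 5)*log(2) + (2*s - 5)*(54*s + 54))/(54*2**s*s**2*(s + 1)*(2*s - 5))
  -1 < Re(s) < 5/2

the 4 pieces separated at 1/2, 2, 3 each add one integral
for t in [0, 1/2): the term is ∫ t·t^(s-1)
for t in [1/2, 2): the term is ∫ log(t)·t^(s-1)
∫ (t + 3)·t^(s-1) over [2, 3)
between 3 and ∞ the integrand is t**(-5/2)·t^(s-1)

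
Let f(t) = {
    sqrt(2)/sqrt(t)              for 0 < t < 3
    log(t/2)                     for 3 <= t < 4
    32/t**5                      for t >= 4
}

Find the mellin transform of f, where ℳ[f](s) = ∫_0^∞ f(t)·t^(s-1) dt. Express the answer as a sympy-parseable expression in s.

2**s*2**(1 - s)*(32*2**(2*s - 2)*(s - 5)*(s - 1)*(2*s - 1)*log(2) - 32*2**(2*s - 2)*(s - 5)*(2*s - 1) + 32*2**(2*s - 2)*(s - 5)*(2*s - 1)*log(2) - 2**(2*s - 2)*(2*s - 1)*(2*s + (s - 1)**2 - 1) - 24*3**(s - 1)*(s - 5)*(s - 1)*(2*s - 1)*log(3) + 24*3**(s - 1)*(s - 5)*(s - 1)*(2*s - 1)*log(2) - 24*3**(s - 1)*(s - 5)*(2*s - 1)*log(3) + 24*3**(s - 1)*(s - 5)*(2*s - 1)*log(2) + 24*3**(s - 1)*(s - 5)*(2*s - 1) + 16*3**(s - 1)*sqrt(6)*(s - 5)*(2*s + (s - 1)**2 - 1))/(16*(s - 5)*(2*s - 1)*(2*s + (s - 1)**2 - 1))
  1/2 < Re(s) < 5

strip the common scale on t: 1/sqrt(t) on [0, 3/2); log(t) on [3/2, 2); t**(-5) on [2, ∞)
back out the shared t-power: sqrt(t) on [0, 3/2); t*log(t) on [3/2, 2); t**(-4) on [2, ∞)
along the cuts 3, 4, ℳ[f](s) splits into 3 integrals
between 0 and 3 the integrand is sqrt(2)/sqrt(t)·t^(s-1)
[3, 4) adds the kernel integral of log(t/2)
∫ over [4, ∞) of 32/t**5·t^(s-1) joins the sum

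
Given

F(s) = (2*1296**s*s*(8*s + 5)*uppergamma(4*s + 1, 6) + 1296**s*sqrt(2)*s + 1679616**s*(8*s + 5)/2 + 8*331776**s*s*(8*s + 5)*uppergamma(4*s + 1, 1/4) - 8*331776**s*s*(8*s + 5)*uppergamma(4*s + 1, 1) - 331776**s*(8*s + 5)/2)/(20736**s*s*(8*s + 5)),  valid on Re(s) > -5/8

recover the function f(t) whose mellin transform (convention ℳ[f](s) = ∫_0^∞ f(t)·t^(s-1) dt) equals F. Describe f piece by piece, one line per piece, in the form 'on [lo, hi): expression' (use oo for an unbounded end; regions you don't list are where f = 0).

on [0, 1/16): t**(5/8)
on [1/16, 16): t**(1/4)*exp(-t**(1/4)/2)
on [16, 81): 1/2
on [81, oo): t**(1/4)*exp(-2*t**(1/4))

the power substitution comes off first: t**(5/4) on [0, 1/4); sqrt(t)*exp(-sqrt(t)/2) on [1/4, 4); 1/2 on [4, 9); …
peel off the shared t-power: t**(3/4) on [0, 1/4); exp(-sqrt(t)/2) on [1/4, 4); 1/(2*sqrt(t)) on [4, 9); …
invert the power substitution to get t**(3/2) on [0, 1/2); exp(-t/2) on [1/2, 2); 1/(2*t) on [2, 3); …
the 4 pieces separated at 1/16, 16, 81 each add one integral
∫ t**(5/8)·t^(s-1) over [0, 1/16)
∫ t**(1/4)*exp(-t**(1/4)/2)·t^(s-1) over [1/16, 16)
the [16, 81) slice contributes ∫ 1/2·t^(s-1) dt
over [81, ∞), the kernel integral of t**(1/4)*exp(-2*t**(1/4)) enters the sum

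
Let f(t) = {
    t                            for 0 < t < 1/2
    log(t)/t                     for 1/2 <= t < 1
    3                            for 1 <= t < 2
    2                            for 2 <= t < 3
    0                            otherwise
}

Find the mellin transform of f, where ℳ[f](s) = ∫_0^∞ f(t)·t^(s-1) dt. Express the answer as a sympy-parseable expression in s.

(2*2**(2*s)*(s + 1)*(s**2 - 2*s + 1) - 2*2**s*s*(s + 1) - 6*2**s*(s + 1)*(s**2 - 2*s + 1) + 4*6**s*(s + 1)*(s**2 - 2*s + 1) + 4*s**2*(s + 1)*log(2) - 4*s*(s + 1)*log(2) + 4*s*(s + 1) + s*(s**2 - 2*s + 1))/(2*2**s*s*(s + 1)*(s**2 - 2*s + 1))
  Re(s) > -1

slice at 1/2, 1, 2, transform all 4 pieces, and sum them
over [0, 1/2), the kernel integral of t enters the sum
[1/2, 1) adds the kernel integral of log(t)/t
on [1, 2): add ∫ 3·t^(s-1) dt
segment 2 to 3 holds 2; add its integral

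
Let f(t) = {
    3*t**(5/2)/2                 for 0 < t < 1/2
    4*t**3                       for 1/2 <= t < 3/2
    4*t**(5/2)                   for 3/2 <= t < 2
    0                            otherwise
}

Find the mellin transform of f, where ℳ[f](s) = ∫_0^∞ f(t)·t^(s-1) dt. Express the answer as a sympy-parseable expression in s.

linearity at 1/2, 3/2 turns ℳ[f](s) into 3 summed integrals
over [0, 1/2), the kernel integral of 3*t**(5/2)/2 enters the sum
segment [1/2, 3/2) carries 4*t**3; integrate it
∫ over [3/2, 2) of 4*t**(5/2)·t^(s-1) joins the sum

(-4*2**(-s - 3)*(2*s + 5) + 3*2**(-s - 5/2)*(s + 3) + 8*2**(s + 5/2)*(s + 3) - 8*(3/2)**(s + 5/2)*(s + 3) + 4*(3/2)**(s + 3)*(2*s + 5))/((s + 3)*(2*s + 5))
  Re(s) > -5/2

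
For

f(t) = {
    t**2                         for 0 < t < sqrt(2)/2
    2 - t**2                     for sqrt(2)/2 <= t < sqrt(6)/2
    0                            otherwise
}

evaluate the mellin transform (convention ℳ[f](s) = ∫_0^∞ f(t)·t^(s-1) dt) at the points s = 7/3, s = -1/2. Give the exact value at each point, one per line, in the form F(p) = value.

F(7/3) = 3*2**(5/6)*(-38 + 93*3**(1/6))/728
F(-1/2) = 2**(1/4)*(14 - 5*3**(3/4))/3

invert the power substitution to get t on [0, 1/2); 2 - t on [1/2, 3/2)
f breaks at sqrt(2)/2 into 2 integrals to sum
on [0, sqrt(2)/2) integrate f = t**2 against the kernel
piece [sqrt(2)/2, sqrt(6)/2): integrate (2 - t**2) against the kernel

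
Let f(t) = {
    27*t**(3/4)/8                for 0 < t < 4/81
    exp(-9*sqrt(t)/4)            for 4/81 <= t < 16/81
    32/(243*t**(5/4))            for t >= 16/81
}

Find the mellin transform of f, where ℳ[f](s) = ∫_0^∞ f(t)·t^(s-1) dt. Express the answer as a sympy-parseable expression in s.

undo the power substitution: 27*t**(3/2)/8 on [0, 2/9); exp(-9*t/4) on [2/9, 4/9); 32/(243*t**(5/2)) on [4/9, ∞)
strip the common scale on t: 3*sqrt(6)*t**(3/2)/4 on [0, 1/3); exp(-3*t/2) on [1/3, 2/3); 4*sqrt(6)/(27*t**(5/2)) on [2/3, ∞)
peel off the common scale on t: t**(3/2) on [0, 1/2); exp(-t) on [1/2, 1); t**(-5/2) on [1, ∞)
split f at 4/81, 16/81: ℳ[f](s) collects 3 kernel integrals
the [0, 4/81) slice contributes ∫ 27*t**(3/4)/8·t^(s-1) dt
segment [4/81, 16/81) carries exp(-9*sqrt(t)/4); integrate it
the [16/81, ∞) slice contributes ∫ 32/(243*t**(5/4))·t^(s-1) dt

(4/81)**s*(2*2**(2*s)*(4*s - 5)*(4*s + 3)*uppergamma(2*s, 1/2) - 2*2**(2*s)*(4*s - 5)*(4*s + 3)*uppergamma(2*s, 1) - 4*2**(2*s)*(4*s + 3) + sqrt(2)*(4*s - 5))/((4*s - 5)*(4*s + 3))
  -3/4 < Re(s) < 5/4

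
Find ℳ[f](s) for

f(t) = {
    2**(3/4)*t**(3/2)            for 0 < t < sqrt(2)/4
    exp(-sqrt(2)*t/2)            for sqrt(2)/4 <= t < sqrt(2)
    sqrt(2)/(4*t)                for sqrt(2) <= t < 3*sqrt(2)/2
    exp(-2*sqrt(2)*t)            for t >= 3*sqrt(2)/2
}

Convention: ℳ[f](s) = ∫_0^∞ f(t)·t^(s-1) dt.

(sqrt(2)/2)**s*(12*24**s*(s - 1)*(2*s + 3)*uppergamma(s, 1/4) - 12*24**s*(s - 1)*(2*s + 3)*uppergamma(s, 1) - 3*24**s*(2*s + 3) + 2*36**s*(2*s + 3) + 12*6**s*(s - 1)*(2*s + 3)*uppergamma(s, 6) + 6*sqrt(2)*6**s*(s - 1))/(12*12**s*(s - 1)*(2*s + 3))
  Re(s) > -3/2

back out the power substitution: 2**(3/4)*t**(3/4) on [0, 1/8); exp(-sqrt(2)*sqrt(t)/2) on [1/8, 2); sqrt(2)/(4*sqrt(t)) on [2, 9/2); …
invert the common scale on t to get t**(3/4) on [0, 1/4); exp(-sqrt(t)/2) on [1/4, 4); 1/(2*sqrt(t)) on [4, 9); …
undo the power substitution: t**(3/2) on [0, 1/2); exp(-t/2) on [1/2, 2); 1/(2*t) on [2, 3); …
the 4 pieces separated at sqrt(2)/4, sqrt(2), 3*sqrt(2)/2 each add one integral
for t in [0, sqrt(2)/4): the term is ∫ 2**(3/4)*t**(3/2)·t^(s-1)
piece [sqrt(2)/4, sqrt(2)): integrate exp(-sqrt(2)*t/2) against the kernel
over [sqrt(2), 3*sqrt(2)/2), the kernel integral of sqrt(2)/(4*t) enters the sum
on [3*sqrt(2)/2, ∞) integrate f = exp(-2*sqrt(2)*t) against the kernel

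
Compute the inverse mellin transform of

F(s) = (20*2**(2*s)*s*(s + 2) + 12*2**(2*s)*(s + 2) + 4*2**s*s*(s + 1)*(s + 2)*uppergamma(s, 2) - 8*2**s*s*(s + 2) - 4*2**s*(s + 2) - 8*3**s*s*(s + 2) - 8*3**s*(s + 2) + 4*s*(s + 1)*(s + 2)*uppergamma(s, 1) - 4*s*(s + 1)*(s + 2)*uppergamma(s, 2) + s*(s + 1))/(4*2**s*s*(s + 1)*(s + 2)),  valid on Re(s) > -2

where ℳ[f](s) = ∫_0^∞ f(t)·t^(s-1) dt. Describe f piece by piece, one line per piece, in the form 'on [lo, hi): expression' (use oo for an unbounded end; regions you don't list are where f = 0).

on [0, 1/2): t**2
on [1/2, 1): exp(-2*t)
on [1, 3/2): t + 1
on [3/2, 2): t + 3
on [2, oo): exp(-t)

cuts at 1/2, 1, 3/2, 2: linearity sums the 5 kernel integrals
piece [0, 1/2): integrate t**2 against the kernel
∫ exp(-2*t)·t^(s-1) over [1/2, 1)
the [1, 3/2) slice contributes ∫ (t + 1)·t^(s-1) dt
segment 3/2 to 2 holds (t + 3); add its integral
the [2, ∞) slice contributes ∫ exp(-t)·t^(s-1) dt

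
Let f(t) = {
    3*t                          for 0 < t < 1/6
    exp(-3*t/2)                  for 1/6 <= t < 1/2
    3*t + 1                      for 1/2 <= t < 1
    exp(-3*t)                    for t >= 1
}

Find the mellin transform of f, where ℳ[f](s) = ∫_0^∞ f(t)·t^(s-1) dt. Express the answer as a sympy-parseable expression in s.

(2*2**s*s*(s + 1)*uppergamma(s, 3) - 5*3**s*s - 2*3**s + 2*4**s*s*(s + 1)*uppergamma(s, 1/4) - 2*4**s*s*(s + 1)*uppergamma(s, 3/4) + 8*6**s*s + 2*6**s + s)/(2*6**s*s*(s + 1))
  Re(s) > -1

peel off the common scale on t: t on [0, 1/2); exp(-t/2) on [1/2, 3/2); t + 1 on [3/2, 3); …
along the cuts 1/6, 1/2, 1, ℳ[f](s) splits into 4 integrals
on [0, 1/6): add ∫ 3*t·t^(s-1) dt
piece [1/6, 1/2): integrate exp(-3*t/2) against the kernel
on [1/2, 1): add ∫ (3*t + 1)·t^(s-1) dt
on [1, ∞) integrate f = exp(-3*t) against the kernel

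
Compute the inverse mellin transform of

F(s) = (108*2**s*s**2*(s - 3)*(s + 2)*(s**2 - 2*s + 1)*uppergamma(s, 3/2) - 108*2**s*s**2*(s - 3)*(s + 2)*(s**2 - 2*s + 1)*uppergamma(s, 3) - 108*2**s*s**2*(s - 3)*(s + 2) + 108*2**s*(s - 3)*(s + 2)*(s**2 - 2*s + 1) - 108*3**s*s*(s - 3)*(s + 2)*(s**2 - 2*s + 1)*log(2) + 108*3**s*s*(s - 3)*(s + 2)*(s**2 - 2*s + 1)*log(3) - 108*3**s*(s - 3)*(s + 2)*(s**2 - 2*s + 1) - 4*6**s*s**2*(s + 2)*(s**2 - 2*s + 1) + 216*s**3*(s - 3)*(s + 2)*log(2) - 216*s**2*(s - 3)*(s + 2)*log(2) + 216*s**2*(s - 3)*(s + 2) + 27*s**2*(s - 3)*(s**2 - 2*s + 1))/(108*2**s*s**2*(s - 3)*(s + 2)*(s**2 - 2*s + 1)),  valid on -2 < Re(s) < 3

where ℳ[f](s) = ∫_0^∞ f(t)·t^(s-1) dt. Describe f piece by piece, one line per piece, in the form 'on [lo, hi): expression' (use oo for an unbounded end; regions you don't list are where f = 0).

the 5 pieces separated at 1/2, 1, 3/2, 3 each add one integral
on [0, 1/2): add ∫ t**2·t^(s-1) dt
on [1/2, 1): add ∫ log(t)/t·t^(s-1) dt
on [1, 3/2): add ∫ log(t)·t^(s-1) dt
on [3/2, 3): add ∫ exp(-t)·t^(s-1) dt
over [3, ∞), the kernel integral of t**(-3) enters the sum

on [0, 1/2): t**2
on [1/2, 1): log(t)/t
on [1, 3/2): log(t)
on [3/2, 3): exp(-t)
on [3, oo): t**(-3)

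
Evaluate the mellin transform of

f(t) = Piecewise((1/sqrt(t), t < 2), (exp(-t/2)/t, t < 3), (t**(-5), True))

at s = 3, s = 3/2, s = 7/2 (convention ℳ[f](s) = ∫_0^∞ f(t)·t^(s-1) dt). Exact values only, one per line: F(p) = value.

F(3) = -10*exp(-3/2) + 1/18 + 8*sqrt(2)/5 + 8*exp(-1)
F(3/2) = -sqrt(2)*sqrt(pi)*erfc(sqrt(6)/2) + 2*sqrt(3)/567 + sqrt(2)*sqrt(pi)*erfc(1) + 2
F(7/2) = -12*sqrt(3)*exp(-3/2) - 3*sqrt(2)*sqrt(pi)*erfc(sqrt(6)/2) + 2*sqrt(3)/27 + 3*sqrt(2)*sqrt(pi)*erfc(1) + 8/3 + 10*sqrt(2)*exp(-1)

invert the shared t-power to get sqrt(t) on [0, 2); exp(-t/2) on [2, 3); t**(-4) on [3, ∞)
breakpoints 2, 3: one integral from each of the 3 segments
the [0, 2) slice contributes ∫ 1/sqrt(t)·t^(s-1) dt
[2, 3) adds the kernel integral of exp(-t/2)/t
piece [3, ∞): integrate t**(-5) against the kernel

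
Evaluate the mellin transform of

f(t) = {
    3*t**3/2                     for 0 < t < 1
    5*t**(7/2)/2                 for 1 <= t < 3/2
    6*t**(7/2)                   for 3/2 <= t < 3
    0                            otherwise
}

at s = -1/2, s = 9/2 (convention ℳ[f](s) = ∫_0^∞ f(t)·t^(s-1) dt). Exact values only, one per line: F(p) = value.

F(-1/2) = 11959/240
F(9/2) = 100545021/20480

decompose at 1, 3/2; ℳ[f](s) sums the 3 pieces' integrals
between 0 and 1 the integrand is 3*t**3/2·t^(s-1)
the [1, 3/2) slice contributes ∫ 5*t**(7/2)/2·t^(s-1) dt
piece [3/2, 3): integrate 6*t**(7/2) against the kernel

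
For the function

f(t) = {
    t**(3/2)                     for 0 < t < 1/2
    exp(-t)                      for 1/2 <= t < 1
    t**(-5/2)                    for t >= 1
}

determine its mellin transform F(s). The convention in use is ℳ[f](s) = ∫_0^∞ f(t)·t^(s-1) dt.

(2*2**s*(2*s - 5)*(2*s + 3)*uppergamma(s, 1/2) - 2*2**s*(2*s - 5)*(2*s + 3)*uppergamma(s, 1) - 4*2**s*(2*s + 3) + sqrt(2)*(2*s - 5))/(2*2**s*(2*s - 5)*(2*s + 3))
  -3/2 < Re(s) < 5/2

the 3 pieces separated at 1/2, 1 each add one integral
on [0, 1/2): add ∫ t**(3/2)·t^(s-1) dt
piece [1/2, 1): integrate exp(-t) against the kernel
segment 1 to ∞ holds t**(-5/2); add its integral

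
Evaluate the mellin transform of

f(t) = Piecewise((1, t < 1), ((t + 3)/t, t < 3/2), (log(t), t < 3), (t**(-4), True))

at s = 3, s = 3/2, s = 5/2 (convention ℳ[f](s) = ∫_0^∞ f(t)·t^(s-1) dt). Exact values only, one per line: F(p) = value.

F(3) = 17/24 + 9*log(2)/8 + 63*log(3)/8
F(3/2) = -6 - 178*sqrt(3)/135 + log(2**(sqrt(6)/2)*3**(-sqrt(6)/2 + 2*sqrt(3))) + 23*sqrt(6)/6
F(5/2) = -922*sqrt(3)/675 - 2 + 213*sqrt(6)/100 + log(2**(9*sqrt(6)/20)*3**(-9*sqrt(6)/20 + 18*sqrt(3)/5))

strip the shared t-power: t on [0, 1); t + 3 on [1, 3/2); t*log(t) on [3/2, 3); …
integrate the 4 segments split at 1, 3/2, 3, then add the results
between 0 and 1 the integrand is 1·t^(s-1)
on [1, 3/2): add ∫ (t + 3)/t·t^(s-1) dt
over [3/2, 3), the kernel integral of log(t) enters the sum
on [3, ∞) integrate f = t**(-4) against the kernel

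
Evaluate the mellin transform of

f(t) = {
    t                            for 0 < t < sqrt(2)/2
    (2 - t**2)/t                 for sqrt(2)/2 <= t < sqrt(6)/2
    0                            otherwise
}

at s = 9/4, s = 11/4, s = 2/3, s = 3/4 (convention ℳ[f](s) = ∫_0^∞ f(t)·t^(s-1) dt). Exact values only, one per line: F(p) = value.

F(9/4) = 2**(3/8)*(-42 + 37*3**(5/8))/65
F(11/4) = 2**(1/8)*(-46 + 39*3**(7/8))/105
F(2/3) = 2**(1/6)*(66 - 23*3**(5/6))/10
F(3/4) = 2*2**(1/8)*(90 - 31*3**(7/8))/21

the shared t-power comes off first: t**2 on [0, sqrt(2)/2); 2 - t**2 on [sqrt(2)/2, sqrt(6)/2)
peel off the power substitution: t on [0, 1/2); 2 - t on [1/2, 3/2)
f breaks at sqrt(2)/2 into 2 integrals to sum
the [0, sqrt(2)/2) slice contributes ∫ t·t^(s-1) dt
segment sqrt(2)/2 to sqrt(6)/2 holds (2 - t**2)/t; add its integral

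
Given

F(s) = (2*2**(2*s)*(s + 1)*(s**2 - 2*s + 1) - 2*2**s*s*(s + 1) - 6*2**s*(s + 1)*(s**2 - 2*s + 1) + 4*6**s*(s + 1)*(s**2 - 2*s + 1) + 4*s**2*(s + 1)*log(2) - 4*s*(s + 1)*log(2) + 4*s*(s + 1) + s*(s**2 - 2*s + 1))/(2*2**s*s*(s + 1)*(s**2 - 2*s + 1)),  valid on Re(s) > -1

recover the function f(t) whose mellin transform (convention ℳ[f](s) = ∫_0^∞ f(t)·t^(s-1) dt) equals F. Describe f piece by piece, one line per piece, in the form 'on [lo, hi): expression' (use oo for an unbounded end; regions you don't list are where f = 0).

on [0, 1/2): t
on [1/2, 1): log(t)/t
on [1, 2): 3
on [2, 3): 2

decompose at 1/2, 1, 2; ℳ[f](s) sums the 4 pieces' integrals
on [0, 1/2) integrate f = t against the kernel
between 1/2 and 1 the integrand is log(t)/t·t^(s-1)
on [1, 2): add ∫ 3·t^(s-1) dt
∫ over [2, 3) of 2·t^(s-1) joins the sum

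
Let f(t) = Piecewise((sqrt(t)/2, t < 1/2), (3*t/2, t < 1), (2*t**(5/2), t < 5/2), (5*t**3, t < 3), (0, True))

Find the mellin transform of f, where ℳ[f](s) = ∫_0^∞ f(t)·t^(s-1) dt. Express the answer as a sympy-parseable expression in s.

(-3*2**(-s - 1)*(s + 3)*(2*s + 1)*(2*s + 5) + 2*2**(-s - 1/2)*(s + 1)*(s + 3)*(2*s + 5) + 10*3**(s + 3)*(s + 1)*(2*s + 1)*(2*s + 5) + 8*(5/2)**(s + 5/2)*(s + 1)*(s + 3)*(2*s + 1) - 10*(5/2)**(s + 3)*(s + 1)*(2*s + 1)*(2*s + 5) - 8*(s + 1)*(s + 3)*(2*s + 1) + 3*(s + 3)*(2*s + 1)*(2*s + 5))/(2*(s + 1)*(s + 3)*(2*s + 1)*(2*s + 5))
  Re(s) > -1/2

treat the 4 regions marked off by 1/2, 1, 5/2 separately and sum
between 0 and 1/2 the integrand is sqrt(t)/2·t^(s-1)
∫ over [1/2, 1) of 3*t/2·t^(s-1) joins the sum
∫ over [1, 5/2) of 2*t**(5/2)·t^(s-1) joins the sum
over [5/2, 3), the kernel integral of 5*t**3 enters the sum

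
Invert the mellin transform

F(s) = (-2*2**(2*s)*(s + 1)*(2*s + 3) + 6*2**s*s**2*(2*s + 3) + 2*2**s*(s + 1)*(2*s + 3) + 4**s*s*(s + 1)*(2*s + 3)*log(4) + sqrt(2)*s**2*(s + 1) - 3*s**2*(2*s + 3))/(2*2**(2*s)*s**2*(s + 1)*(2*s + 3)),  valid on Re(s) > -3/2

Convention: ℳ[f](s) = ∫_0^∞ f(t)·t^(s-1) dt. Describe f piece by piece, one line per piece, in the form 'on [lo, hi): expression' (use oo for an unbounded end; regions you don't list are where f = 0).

strip the common scale on t: t**(3/2) on [0, 1/2); 3*t on [1/2, 1); log(t) on [1, 2)
along the cuts 1/4, 1/2, ℳ[f](s) splits into 3 integrals
on [0, 1/4): add ∫ 2*sqrt(2)*t**(3/2)·t^(s-1) dt
on [1/4, 1/2) integrate f = 6*t against the kernel
between 1/2 and 1 the integrand is log(2*t)·t^(s-1)

on [0, 1/4): 2*sqrt(2)*t**(3/2)
on [1/4, 1/2): 6*t
on [1/2, 1): log(2*t)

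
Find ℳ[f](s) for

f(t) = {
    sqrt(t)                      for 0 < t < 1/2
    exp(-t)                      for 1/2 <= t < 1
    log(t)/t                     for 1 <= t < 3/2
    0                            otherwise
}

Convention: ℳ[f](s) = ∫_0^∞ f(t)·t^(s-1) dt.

cuts at 1/2, 1: linearity sums the 3 kernel integrals
the [0, 1/2) slice contributes ∫ sqrt(t)·t^(s-1) dt
piece [1/2, 1): integrate exp(-t) against the kernel
on [1, 3/2): add ∫ log(t)/t·t^(s-1) dt

(3*2**s*(2*s + 1)*(s**2 - 2*s + 1)*uppergamma(s, 1/2) - 3*2**s*(2*s + 1)*(s**2 - 2*s + 1)*uppergamma(s, 1) + 3*2**s*(2*s + 1) + 3**s*s*(2*s + 1)*(-2*log(2) + 2*log(3)) - 2*3**s*(2*s + 1) + 3**s*(2*s + 1)*(-2*log(3) + 2*log(2)) + 3*sqrt(2)*(s**2 - 2*s + 1))/(3*2**s*(2*s + 1)*(s**2 - 2*s + 1))
  Re(s) > -1/2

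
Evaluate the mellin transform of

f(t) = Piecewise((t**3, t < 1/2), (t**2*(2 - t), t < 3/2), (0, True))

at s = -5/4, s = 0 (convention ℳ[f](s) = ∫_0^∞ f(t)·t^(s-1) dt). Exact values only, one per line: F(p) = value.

F(-5/4) = 2**(1/4)*(-22 + 19*3**(3/4))/21
F(0) = 23/24

back out the shared t-power: t on [0, 1/2); 2 - t on [1/2, 3/2)
along the cuts 1/2, ℳ[f](s) splits into 2 integrals
between 0 and 1/2 the integrand is t**3·t^(s-1)
segment 1/2 to 3/2 holds t**2*(2 - t); add its integral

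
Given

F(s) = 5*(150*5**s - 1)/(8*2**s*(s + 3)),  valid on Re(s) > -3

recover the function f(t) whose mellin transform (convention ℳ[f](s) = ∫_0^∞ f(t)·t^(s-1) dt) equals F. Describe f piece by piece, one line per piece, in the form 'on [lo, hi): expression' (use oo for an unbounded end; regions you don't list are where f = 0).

f breaks at 1/2 into 2 integrals to sum
on [0, 1/2): add ∫ t**3·t^(s-1) dt
[1/2, 5/2) adds the kernel integral of 6*t**3

on [0, 1/2): t**3
on [1/2, 5/2): 6*t**3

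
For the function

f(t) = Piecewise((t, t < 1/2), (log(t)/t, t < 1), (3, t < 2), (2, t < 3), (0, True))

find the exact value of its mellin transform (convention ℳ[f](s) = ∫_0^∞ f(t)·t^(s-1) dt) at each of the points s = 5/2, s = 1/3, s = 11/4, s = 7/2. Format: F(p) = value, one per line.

F(5/2) = sqrt(2)*(-2072*sqrt(2) + 420*log(2) + 4357 + 9072*sqrt(6))/2520
F(1/3) = -45/4 - 3*2**(2/3)*log(2)/2 + 3*2**(1/3) + 39*2**(2/3)/16 + 6*3**(1/3)
F(11/4) = 2**(1/4)*(-22920*2**(3/4) + 3179 + 4620*log(2) + 47040*sqrt(2) + 105840*6**(3/4))/32340
F(7/2) = sqrt(2)*(-12816*sqrt(2) + 1260*log(2) + 58279 + 194400*sqrt(6))/25200

along the cuts 1/2, 1, 2, ℳ[f](s) splits into 4 integrals
for t in [0, 1/2): the term is ∫ t·t^(s-1)
for t in [1/2, 1): the term is ∫ log(t)/t·t^(s-1)
segment 1 to 2 holds 3; add its integral
∫ over [2, 3) of 2·t^(s-1) joins the sum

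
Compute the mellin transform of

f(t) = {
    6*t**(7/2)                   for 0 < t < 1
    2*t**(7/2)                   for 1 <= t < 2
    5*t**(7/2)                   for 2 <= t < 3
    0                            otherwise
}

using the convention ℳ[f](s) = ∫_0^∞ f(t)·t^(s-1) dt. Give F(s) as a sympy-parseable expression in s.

2*(-3*2**(s + 7/2) + 5*3**(s + 7/2) + 4)/(2*s + 7)
  Re(s) > -7/2

integrate the 3 segments split at 1, 2, then add the results
piece [0, 1): integrate 6*t**(7/2) against the kernel
over [1, 2), the kernel integral of 2*t**(7/2) enters the sum
between 2 and 3 the integrand is 5*t**(7/2)·t^(s-1)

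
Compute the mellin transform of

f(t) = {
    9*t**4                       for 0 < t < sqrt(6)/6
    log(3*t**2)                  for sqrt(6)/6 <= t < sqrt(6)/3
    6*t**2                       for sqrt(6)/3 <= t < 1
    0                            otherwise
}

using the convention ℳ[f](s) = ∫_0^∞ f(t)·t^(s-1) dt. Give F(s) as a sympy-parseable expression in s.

strip the power substitution: 9*t**2 on [0, 1/6); log(3*t) on [1/6, 2/3); 6*t on [2/3, 1)
the common scale on t comes off first: t**2 on [0, 1/2); log(t) on [1/2, 2); 2*t on [2, 3)
split f at sqrt(6)/6, sqrt(6)/3: ℳ[f](s) collects 3 kernel integrals
the [0, sqrt(6)/6) slice contributes ∫ 9*t**4·t^(s-1) dt
on [sqrt(6)/6, sqrt(6)/3): add ∫ log(3*t**2)·t^(s-1) dt
on [sqrt(6)/3, 1) integrate f = 6*t**2 against the kernel

(sqrt(6)/6)**s*(-16*2**s*s**2*(s + 4) + 4*2**s*s*(s + 2)*(s + 4)*log(2) - 8*2**s*(s + 2)*(s + 4) + 24*6**(s/2)*s**2*(s + 4) + s**2*(s + 2) + 4*s*(s + 2)*(s + 4)*log(2) + 8*(s + 2)*(s + 4))/(4*s**2*(s + 2)*(s + 4))
  Re(s) > -4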